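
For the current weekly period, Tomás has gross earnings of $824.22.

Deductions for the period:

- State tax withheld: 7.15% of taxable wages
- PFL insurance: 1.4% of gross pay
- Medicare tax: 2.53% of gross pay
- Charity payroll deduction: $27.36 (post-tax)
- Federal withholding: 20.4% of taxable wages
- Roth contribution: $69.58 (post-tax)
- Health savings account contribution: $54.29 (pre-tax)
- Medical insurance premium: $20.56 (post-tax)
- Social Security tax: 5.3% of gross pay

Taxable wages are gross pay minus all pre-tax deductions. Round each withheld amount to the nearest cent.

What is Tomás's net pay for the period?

$364.24

Health savings account contribution: $54.29
Taxable wages = $824.22 − $54.29 = $769.93
Federal withholding: $769.93 × 0.204 = $157.07
State tax withheld: $769.93 × 0.0715 = $55.05
PFL insurance: $824.22 × 0.014 = $11.54
Social Security tax: $824.22 × 0.053 = $43.68
Medicare tax: $824.22 × 0.0253 = $20.85
Medical insurance premium: $20.56
Charity payroll deduction: $27.36
Roth contribution: $69.58
Total deductions = $54.29 + $157.07 + $55.05 + $11.54 + $43.68 + $20.85 + $20.56 + $27.36 + $69.58 = $459.98
Net pay = $824.22 − $459.98 = $364.24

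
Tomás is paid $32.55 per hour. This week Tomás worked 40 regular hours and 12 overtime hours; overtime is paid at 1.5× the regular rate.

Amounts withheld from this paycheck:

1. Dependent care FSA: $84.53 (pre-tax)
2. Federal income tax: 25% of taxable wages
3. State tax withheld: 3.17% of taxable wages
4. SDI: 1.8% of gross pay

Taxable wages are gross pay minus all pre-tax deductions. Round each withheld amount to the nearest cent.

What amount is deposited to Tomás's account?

$1,261.38

Regular pay: 40 × $32.55 = $1,302.00
Overtime pay: 12 × $32.55 × 1.5 = $585.90
Gross pay = $1,302.00 + $585.90 = $1,887.90
Dependent care FSA: $84.53
Taxable wages = $1,887.90 − $84.53 = $1,803.37
State tax withheld: $1,803.37 × 0.0317 = $57.17
Federal income tax: $1,803.37 × 0.25 = $450.84
SDI: $1,887.90 × 0.018 = $33.98
Total deductions = $84.53 + $57.17 + $450.84 + $33.98 = $626.52
Net pay = $1,887.90 − $626.52 = $1,261.38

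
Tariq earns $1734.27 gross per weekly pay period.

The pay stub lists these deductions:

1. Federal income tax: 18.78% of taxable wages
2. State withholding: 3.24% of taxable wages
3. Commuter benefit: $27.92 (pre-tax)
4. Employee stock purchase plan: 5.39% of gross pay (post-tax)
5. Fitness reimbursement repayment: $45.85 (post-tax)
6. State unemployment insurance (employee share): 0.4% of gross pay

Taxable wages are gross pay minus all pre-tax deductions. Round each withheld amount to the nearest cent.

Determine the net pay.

$1184.34

Commuter benefit: $27.92
Taxable wages = $1734.27 − $27.92 = $1706.35
Federal income tax: $1706.35 × 0.1878 = $320.45
State withholding: $1706.35 × 0.0324 = $55.29
State unemployment insurance (employee share): $1734.27 × 0.004 = $6.94
Employee stock purchase plan: $1734.27 × 0.0539 = $93.48
Fitness reimbursement repayment: $45.85
Total deductions = $27.92 + $320.45 + $55.29 + $6.94 + $93.48 + $45.85 = $549.93
Net pay = $1734.27 − $549.93 = $1184.34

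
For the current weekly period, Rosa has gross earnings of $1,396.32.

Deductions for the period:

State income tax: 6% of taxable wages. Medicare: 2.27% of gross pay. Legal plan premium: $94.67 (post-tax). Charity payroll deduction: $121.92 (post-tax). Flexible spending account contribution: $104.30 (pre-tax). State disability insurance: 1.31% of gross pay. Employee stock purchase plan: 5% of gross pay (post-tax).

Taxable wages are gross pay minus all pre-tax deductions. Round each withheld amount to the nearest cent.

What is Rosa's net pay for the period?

$878.10

Flexible spending account contribution: $104.30
Taxable wages = $1,396.32 − $104.30 = $1,292.02
State income tax: $1,292.02 × 0.06 = $77.52
State disability insurance: $1,396.32 × 0.0131 = $18.29
Medicare: $1,396.32 × 0.0227 = $31.70
Employee stock purchase plan: $1,396.32 × 0.05 = $69.82
Charity payroll deduction: $121.92
Legal plan premium: $94.67
Total deductions = $104.30 + $77.52 + $18.29 + $31.70 + $69.82 + $121.92 + $94.67 = $518.22
Net pay = $1,396.32 − $518.22 = $878.10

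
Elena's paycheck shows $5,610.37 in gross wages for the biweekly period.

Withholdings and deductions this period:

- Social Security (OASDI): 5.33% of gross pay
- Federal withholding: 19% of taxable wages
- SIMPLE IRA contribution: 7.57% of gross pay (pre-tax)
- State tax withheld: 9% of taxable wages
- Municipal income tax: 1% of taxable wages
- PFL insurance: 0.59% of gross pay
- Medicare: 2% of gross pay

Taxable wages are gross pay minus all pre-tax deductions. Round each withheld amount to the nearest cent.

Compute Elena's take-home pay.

SIMPLE IRA contribution: $5,610.37 × 0.0757 = $424.71
Taxable wages = $5,610.37 − $424.71 = $5,185.66
Federal withholding: $5,185.66 × 0.19 = $985.28
State tax withheld: $5,185.66 × 0.09 = $466.71
Municipal income tax: $5,185.66 × 0.01 = $51.86
Medicare: $5,610.37 × 0.02 = $112.21
Social Security (OASDI): $5,610.37 × 0.0533 = $299.03
PFL insurance: $5,610.37 × 0.0059 = $33.10
Total deductions = $424.71 + $985.28 + $466.71 + $51.86 + $112.21 + $299.03 + $33.10 = $2,372.90
Net pay = $5,610.37 − $2,372.90 = $3,237.47

$3,237.47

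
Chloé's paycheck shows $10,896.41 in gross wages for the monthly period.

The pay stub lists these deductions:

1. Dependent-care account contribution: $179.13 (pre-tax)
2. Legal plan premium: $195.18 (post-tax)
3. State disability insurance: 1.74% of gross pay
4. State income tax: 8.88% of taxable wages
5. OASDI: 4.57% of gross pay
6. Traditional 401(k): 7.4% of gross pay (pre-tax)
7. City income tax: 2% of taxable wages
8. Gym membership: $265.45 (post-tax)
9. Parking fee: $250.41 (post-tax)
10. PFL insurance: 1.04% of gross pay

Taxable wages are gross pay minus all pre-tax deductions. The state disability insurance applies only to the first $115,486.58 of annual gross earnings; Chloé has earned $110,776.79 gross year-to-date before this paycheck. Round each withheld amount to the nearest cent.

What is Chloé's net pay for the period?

$7,428.36

Dependent-care account contribution: $179.13
Traditional 401(k): $10,896.41 × 0.074 = $806.33
Pre-tax total = $179.13 + $806.33 = $985.46
Taxable wages = $10,896.41 − $985.46 = $9,910.95
State income tax: $9,910.95 × 0.0888 = $880.09
City income tax: $9,910.95 × 0.02 = $198.22
PFL insurance: $10,896.41 × 0.0104 = $113.32
State disability insurance: only $115,486.58 − $110,776.79 = $4,709.79 of this check is subject → $4,709.79 × 0.0174 = $81.95
OASDI: $10,896.41 × 0.0457 = $497.97
Gym membership: $265.45
Legal plan premium: $195.18
Parking fee: $250.41
Total deductions = $179.13 + $806.33 + $880.09 + $198.22 + $113.32 + $81.95 + $497.97 + $265.45 + $195.18 + $250.41 = $3,468.05
Net pay = $10,896.41 − $3,468.05 = $7,428.36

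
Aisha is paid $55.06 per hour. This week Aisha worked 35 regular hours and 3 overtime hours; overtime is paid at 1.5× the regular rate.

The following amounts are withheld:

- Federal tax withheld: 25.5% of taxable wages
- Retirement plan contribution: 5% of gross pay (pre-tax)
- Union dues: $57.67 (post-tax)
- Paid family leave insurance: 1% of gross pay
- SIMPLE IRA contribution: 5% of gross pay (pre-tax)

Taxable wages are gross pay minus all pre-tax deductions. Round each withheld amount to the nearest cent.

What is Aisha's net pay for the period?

$1,378.84

Regular pay: 35 × $55.06 = $1,927.10
Overtime pay: 3 × $55.06 × 1.5 = $247.77
Gross pay = $1,927.10 + $247.77 = $2,174.87
SIMPLE IRA contribution: $2,174.87 × 0.05 = $108.74
Retirement plan contribution: $2,174.87 × 0.05 = $108.74
Pre-tax total = $108.74 + $108.74 = $217.48
Taxable wages = $2,174.87 − $217.48 = $1,957.39
Federal tax withheld: $1,957.39 × 0.255 = $499.13
Paid family leave insurance: $2,174.87 × 0.01 = $21.75
Union dues: $57.67
Total deductions = $108.74 + $108.74 + $499.13 + $21.75 + $57.67 = $796.03
Net pay = $2,174.87 − $796.03 = $1,378.84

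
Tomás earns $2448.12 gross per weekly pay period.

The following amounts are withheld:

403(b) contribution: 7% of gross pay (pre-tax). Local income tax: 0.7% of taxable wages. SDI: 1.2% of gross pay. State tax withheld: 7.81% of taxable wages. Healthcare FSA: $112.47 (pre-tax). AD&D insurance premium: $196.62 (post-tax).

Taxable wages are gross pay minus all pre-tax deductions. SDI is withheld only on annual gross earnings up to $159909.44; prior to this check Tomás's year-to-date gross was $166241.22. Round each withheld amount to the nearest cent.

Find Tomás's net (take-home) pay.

Healthcare FSA: $112.47
403(b) contribution: $2448.12 × 0.07 = $171.37
Pre-tax total = $112.47 + $171.37 = $283.84
Taxable wages = $2448.12 − $283.84 = $2164.28
Local income tax: $2164.28 × 0.007 = $15.15
State tax withheld: $2164.28 × 0.0781 = $169.03
SDI: annual cap $159909.44 already reached (YTD $166241.22), so $0.00
AD&D insurance premium: $196.62
Total deductions = $112.47 + $171.37 + $15.15 + $169.03 + $0.00 + $196.62 = $664.64
Net pay = $2448.12 − $664.64 = $1783.48

$1783.48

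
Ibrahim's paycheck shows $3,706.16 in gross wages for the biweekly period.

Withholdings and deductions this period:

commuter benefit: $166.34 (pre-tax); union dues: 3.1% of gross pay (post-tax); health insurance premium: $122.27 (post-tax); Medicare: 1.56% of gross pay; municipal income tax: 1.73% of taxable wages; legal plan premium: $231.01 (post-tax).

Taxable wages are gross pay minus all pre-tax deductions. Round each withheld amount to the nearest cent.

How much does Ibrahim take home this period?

Commuter benefit: $166.34
Taxable wages = $3,706.16 − $166.34 = $3,539.82
Municipal income tax: $3,539.82 × 0.0173 = $61.24
Medicare: $3,706.16 × 0.0156 = $57.82
Health insurance premium: $122.27
Legal plan premium: $231.01
Union dues: $3,706.16 × 0.031 = $114.89
Total deductions = $166.34 + $61.24 + $57.82 + $122.27 + $231.01 + $114.89 = $753.57
Net pay = $3,706.16 − $753.57 = $2,952.59

$2,952.59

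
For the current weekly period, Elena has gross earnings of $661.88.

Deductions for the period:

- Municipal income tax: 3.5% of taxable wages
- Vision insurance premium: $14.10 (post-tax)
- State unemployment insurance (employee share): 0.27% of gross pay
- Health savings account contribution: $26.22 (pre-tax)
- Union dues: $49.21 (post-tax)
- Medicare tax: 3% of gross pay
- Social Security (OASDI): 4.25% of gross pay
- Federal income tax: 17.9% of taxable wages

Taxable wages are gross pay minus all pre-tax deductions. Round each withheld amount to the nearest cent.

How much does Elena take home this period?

Health savings account contribution: $26.22
Taxable wages = $661.88 − $26.22 = $635.66
Federal income tax: $635.66 × 0.179 = $113.78
Municipal income tax: $635.66 × 0.035 = $22.25
State unemployment insurance (employee share): $661.88 × 0.0027 = $1.79
Social Security (OASDI): $661.88 × 0.0425 = $28.13
Medicare tax: $661.88 × 0.03 = $19.86
Union dues: $49.21
Vision insurance premium: $14.10
Total deductions = $26.22 + $113.78 + $22.25 + $1.79 + $28.13 + $19.86 + $49.21 + $14.10 = $275.34
Net pay = $661.88 − $275.34 = $386.54

$386.54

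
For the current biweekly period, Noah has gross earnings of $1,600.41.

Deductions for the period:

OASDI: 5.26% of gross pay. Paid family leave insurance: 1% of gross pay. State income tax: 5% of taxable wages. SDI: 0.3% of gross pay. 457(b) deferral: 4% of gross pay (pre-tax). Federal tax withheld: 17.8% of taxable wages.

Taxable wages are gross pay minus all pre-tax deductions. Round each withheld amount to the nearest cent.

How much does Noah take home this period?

$1,081.11

457(b) deferral: $1,600.41 × 0.04 = $64.02
Taxable wages = $1,600.41 − $64.02 = $1,536.39
Federal tax withheld: $1,536.39 × 0.178 = $273.48
State income tax: $1,536.39 × 0.05 = $76.82
OASDI: $1,600.41 × 0.0526 = $84.18
SDI: $1,600.41 × 0.003 = $4.80
Paid family leave insurance: $1,600.41 × 0.01 = $16.00
Total deductions = $64.02 + $273.48 + $76.82 + $84.18 + $4.80 + $16.00 = $519.30
Net pay = $1,600.41 − $519.30 = $1,081.11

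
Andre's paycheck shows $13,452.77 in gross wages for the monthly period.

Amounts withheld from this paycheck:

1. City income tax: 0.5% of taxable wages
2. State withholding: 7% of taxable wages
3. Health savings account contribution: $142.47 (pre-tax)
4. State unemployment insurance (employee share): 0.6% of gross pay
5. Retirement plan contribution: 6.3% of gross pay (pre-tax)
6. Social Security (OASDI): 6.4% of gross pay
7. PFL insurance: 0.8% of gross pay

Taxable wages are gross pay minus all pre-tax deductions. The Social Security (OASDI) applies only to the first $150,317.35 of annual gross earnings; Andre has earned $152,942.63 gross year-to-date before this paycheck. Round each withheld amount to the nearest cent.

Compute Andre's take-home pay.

$11,339.74

Health savings account contribution: $142.47
Retirement plan contribution: $13,452.77 × 0.063 = $847.52
Pre-tax total = $142.47 + $847.52 = $989.99
Taxable wages = $13,452.77 − $989.99 = $12,462.78
City income tax: $12,462.78 × 0.005 = $62.31
State withholding: $12,462.78 × 0.07 = $872.39
PFL insurance: $13,452.77 × 0.008 = $107.62
Social Security (OASDI): annual cap $150,317.35 already reached (YTD $152,942.63), so $0.00
State unemployment insurance (employee share): $13,452.77 × 0.006 = $80.72
Total deductions = $142.47 + $847.52 + $62.31 + $872.39 + $107.62 + $0.00 + $80.72 = $2,113.03
Net pay = $13,452.77 − $2,113.03 = $11,339.74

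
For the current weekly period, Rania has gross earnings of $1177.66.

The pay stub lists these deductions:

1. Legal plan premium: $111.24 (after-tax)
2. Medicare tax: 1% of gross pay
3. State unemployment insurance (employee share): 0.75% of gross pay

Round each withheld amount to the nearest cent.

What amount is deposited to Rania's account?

$1045.81

State unemployment insurance (employee share): $1177.66 × 0.0075 = $8.83
Medicare tax: $1177.66 × 0.01 = $11.78
Legal plan premium: $111.24
Total deductions = $8.83 + $11.78 + $111.24 = $131.85
Net pay = $1177.66 − $131.85 = $1045.81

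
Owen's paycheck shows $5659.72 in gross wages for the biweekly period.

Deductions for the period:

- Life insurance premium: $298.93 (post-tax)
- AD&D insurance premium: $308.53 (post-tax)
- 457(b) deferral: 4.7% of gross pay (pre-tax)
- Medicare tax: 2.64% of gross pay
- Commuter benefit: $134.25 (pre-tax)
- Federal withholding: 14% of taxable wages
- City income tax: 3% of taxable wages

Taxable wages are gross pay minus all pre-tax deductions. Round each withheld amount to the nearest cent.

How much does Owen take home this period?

$3608.48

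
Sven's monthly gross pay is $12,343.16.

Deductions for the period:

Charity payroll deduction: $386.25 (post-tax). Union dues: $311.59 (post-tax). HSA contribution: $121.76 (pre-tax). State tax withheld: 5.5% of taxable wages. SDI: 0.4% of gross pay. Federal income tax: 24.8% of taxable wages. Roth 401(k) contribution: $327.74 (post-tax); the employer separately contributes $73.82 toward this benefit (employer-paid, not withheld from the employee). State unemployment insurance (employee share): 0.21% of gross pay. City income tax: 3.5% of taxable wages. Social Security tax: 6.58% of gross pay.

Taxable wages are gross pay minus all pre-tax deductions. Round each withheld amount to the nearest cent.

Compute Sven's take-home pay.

$6,177.51

HSA contribution: $121.76
Taxable wages = $12,343.16 − $121.76 = $12,221.40
State tax withheld: $12,221.40 × 0.055 = $672.18
Federal income tax: $12,221.40 × 0.248 = $3,030.91
City income tax: $12,221.40 × 0.035 = $427.75
Social Security tax: $12,343.16 × 0.0658 = $812.18
State unemployment insurance (employee share): $12,343.16 × 0.0021 = $25.92
SDI: $12,343.16 × 0.004 = $49.37
Charity payroll deduction: $386.25
Union dues: $311.59
Roth 401(k) contribution: $327.74
(Employer's $73.82 toward Roth 401(k) contribution is not withheld from the employee.)
Total deductions = $121.76 + $672.18 + $3,030.91 + $427.75 + $812.18 + $25.92 + $49.37 + $386.25 + $311.59 + $327.74 = $6,165.65
Net pay = $12,343.16 − $6,165.65 = $6,177.51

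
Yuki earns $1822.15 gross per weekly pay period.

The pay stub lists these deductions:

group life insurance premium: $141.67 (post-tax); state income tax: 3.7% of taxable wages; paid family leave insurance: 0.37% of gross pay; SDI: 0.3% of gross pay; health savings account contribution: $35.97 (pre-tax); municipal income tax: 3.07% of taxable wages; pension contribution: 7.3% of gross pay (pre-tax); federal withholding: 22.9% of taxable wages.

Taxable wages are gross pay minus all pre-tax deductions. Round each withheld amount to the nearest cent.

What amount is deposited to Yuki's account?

$1008.79

Pension contribution: $1822.15 × 0.073 = $133.02
Health savings account contribution: $35.97
Pre-tax total = $133.02 + $35.97 = $168.99
Taxable wages = $1822.15 − $168.99 = $1653.16
Federal withholding: $1653.16 × 0.229 = $378.57
State income tax: $1653.16 × 0.037 = $61.17
Municipal income tax: $1653.16 × 0.0307 = $50.75
SDI: $1822.15 × 0.003 = $5.47
Paid family leave insurance: $1822.15 × 0.0037 = $6.74
Group life insurance premium: $141.67
Total deductions = $133.02 + $35.97 + $378.57 + $61.17 + $50.75 + $5.47 + $6.74 + $141.67 = $813.36
Net pay = $1822.15 − $813.36 = $1008.79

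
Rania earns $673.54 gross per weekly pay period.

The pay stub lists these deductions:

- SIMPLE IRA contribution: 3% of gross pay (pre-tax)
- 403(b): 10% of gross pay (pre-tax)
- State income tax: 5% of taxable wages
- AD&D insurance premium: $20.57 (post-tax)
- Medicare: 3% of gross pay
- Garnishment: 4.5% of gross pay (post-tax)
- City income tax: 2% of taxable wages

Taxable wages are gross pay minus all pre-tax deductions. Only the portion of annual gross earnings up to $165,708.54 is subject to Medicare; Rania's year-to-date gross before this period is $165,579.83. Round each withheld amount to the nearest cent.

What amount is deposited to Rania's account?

SIMPLE IRA contribution: $673.54 × 0.03 = $20.21
403(b): $673.54 × 0.1 = $67.35
Pre-tax total = $20.21 + $67.35 = $87.56
Taxable wages = $673.54 − $87.56 = $585.98
State income tax: $585.98 × 0.05 = $29.30
City income tax: $585.98 × 0.02 = $11.72
Medicare: only $165,708.54 − $165,579.83 = $128.71 of this check is subject → $128.71 × 0.03 = $3.86
Garnishment: $673.54 × 0.045 = $30.31
AD&D insurance premium: $20.57
Total deductions = $20.21 + $67.35 + $29.30 + $11.72 + $3.86 + $30.31 + $20.57 = $183.32
Net pay = $673.54 − $183.32 = $490.22

$490.22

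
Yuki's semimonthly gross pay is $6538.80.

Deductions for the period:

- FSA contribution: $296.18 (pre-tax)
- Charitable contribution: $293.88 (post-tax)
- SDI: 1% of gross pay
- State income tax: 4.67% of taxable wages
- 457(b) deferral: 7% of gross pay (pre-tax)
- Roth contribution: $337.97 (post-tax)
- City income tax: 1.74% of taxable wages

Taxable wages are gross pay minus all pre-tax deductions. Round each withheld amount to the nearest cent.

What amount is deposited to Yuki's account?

$4716.85

FSA contribution: $296.18
457(b) deferral: $6538.80 × 0.07 = $457.72
Pre-tax total = $296.18 + $457.72 = $753.90
Taxable wages = $6538.80 − $753.90 = $5784.90
State income tax: $5784.90 × 0.0467 = $270.15
City income tax: $5784.90 × 0.0174 = $100.66
SDI: $6538.80 × 0.01 = $65.39
Charitable contribution: $293.88
Roth contribution: $337.97
Total deductions = $296.18 + $457.72 + $270.15 + $100.66 + $65.39 + $293.88 + $337.97 = $1821.95
Net pay = $6538.80 − $1821.95 = $4716.85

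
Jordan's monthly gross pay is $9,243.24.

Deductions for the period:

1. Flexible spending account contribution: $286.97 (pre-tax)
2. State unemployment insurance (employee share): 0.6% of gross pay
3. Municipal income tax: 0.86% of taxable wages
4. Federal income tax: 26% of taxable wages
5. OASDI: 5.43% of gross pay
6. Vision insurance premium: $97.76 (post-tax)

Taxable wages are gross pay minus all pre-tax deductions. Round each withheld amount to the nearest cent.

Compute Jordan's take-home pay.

$5,895.49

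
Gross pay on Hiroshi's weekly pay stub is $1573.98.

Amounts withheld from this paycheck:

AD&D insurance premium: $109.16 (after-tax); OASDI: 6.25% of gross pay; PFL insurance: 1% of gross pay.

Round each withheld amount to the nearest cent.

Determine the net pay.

$1350.71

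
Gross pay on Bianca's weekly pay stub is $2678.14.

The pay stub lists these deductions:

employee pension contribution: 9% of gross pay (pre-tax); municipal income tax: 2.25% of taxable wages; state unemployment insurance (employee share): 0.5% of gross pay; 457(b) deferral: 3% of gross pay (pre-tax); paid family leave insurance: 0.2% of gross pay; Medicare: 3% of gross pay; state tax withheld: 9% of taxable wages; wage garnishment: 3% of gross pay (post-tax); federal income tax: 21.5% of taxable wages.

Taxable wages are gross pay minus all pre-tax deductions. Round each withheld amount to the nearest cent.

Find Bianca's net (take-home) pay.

$1405.49

457(b) deferral: $2678.14 × 0.03 = $80.34
Employee pension contribution: $2678.14 × 0.09 = $241.03
Pre-tax total = $80.34 + $241.03 = $321.37
Taxable wages = $2678.14 − $321.37 = $2356.77
Federal income tax: $2356.77 × 0.215 = $506.71
State tax withheld: $2356.77 × 0.09 = $212.11
Municipal income tax: $2356.77 × 0.0225 = $53.03
State unemployment insurance (employee share): $2678.14 × 0.005 = $13.39
Paid family leave insurance: $2678.14 × 0.002 = $5.36
Medicare: $2678.14 × 0.03 = $80.34
Wage garnishment: $2678.14 × 0.03 = $80.34
Total deductions = $80.34 + $241.03 + $506.71 + $212.11 + $53.03 + $13.39 + $5.36 + $80.34 + $80.34 = $1272.65
Net pay = $2678.14 − $1272.65 = $1405.49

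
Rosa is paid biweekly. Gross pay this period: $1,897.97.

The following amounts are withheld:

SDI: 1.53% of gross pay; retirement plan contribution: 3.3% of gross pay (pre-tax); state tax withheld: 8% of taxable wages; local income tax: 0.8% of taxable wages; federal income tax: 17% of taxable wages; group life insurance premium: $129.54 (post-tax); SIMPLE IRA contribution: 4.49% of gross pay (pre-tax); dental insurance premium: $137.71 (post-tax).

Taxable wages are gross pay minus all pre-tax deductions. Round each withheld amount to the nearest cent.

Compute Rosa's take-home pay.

Retirement plan contribution: $1,897.97 × 0.033 = $62.63
SIMPLE IRA contribution: $1,897.97 × 0.0449 = $85.22
Pre-tax total = $62.63 + $85.22 = $147.85
Taxable wages = $1,897.97 − $147.85 = $1,750.12
State tax withheld: $1,750.12 × 0.08 = $140.01
Federal income tax: $1,750.12 × 0.17 = $297.52
Local income tax: $1,750.12 × 0.008 = $14.00
SDI: $1,897.97 × 0.0153 = $29.04
Dental insurance premium: $137.71
Group life insurance premium: $129.54
Total deductions = $62.63 + $85.22 + $140.01 + $297.52 + $14.00 + $29.04 + $137.71 + $129.54 = $895.67
Net pay = $1,897.97 − $895.67 = $1,002.30

$1,002.30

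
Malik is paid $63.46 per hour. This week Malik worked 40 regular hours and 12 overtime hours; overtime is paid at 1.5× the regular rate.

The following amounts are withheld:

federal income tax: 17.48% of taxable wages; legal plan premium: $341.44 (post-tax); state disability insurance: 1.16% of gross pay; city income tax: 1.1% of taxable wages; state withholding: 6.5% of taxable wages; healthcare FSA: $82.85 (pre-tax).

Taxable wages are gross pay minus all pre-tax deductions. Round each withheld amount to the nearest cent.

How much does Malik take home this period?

$2,311.35

Regular pay: 40 × $63.46 = $2,538.40
Overtime pay: 12 × $63.46 × 1.5 = $1,142.28
Gross pay = $2,538.40 + $1,142.28 = $3,680.68
Healthcare FSA: $82.85
Taxable wages = $3,680.68 − $82.85 = $3,597.83
City income tax: $3,597.83 × 0.011 = $39.58
Federal income tax: $3,597.83 × 0.1748 = $628.90
State withholding: $3,597.83 × 0.065 = $233.86
State disability insurance: $3,680.68 × 0.0116 = $42.70
Legal plan premium: $341.44
Total deductions = $82.85 + $39.58 + $628.90 + $233.86 + $42.70 + $341.44 = $1,369.33
Net pay = $3,680.68 − $1,369.33 = $2,311.35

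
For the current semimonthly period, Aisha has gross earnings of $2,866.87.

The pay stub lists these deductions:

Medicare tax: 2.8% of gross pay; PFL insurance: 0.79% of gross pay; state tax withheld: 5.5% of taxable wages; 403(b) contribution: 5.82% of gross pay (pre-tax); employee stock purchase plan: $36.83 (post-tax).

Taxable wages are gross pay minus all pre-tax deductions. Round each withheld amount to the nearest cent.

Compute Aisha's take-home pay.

403(b) contribution: $2,866.87 × 0.0582 = $166.85
Taxable wages = $2,866.87 − $166.85 = $2,700.02
State tax withheld: $2,700.02 × 0.055 = $148.50
Medicare tax: $2,866.87 × 0.028 = $80.27
PFL insurance: $2,866.87 × 0.0079 = $22.65
Employee stock purchase plan: $36.83
Total deductions = $166.85 + $148.50 + $80.27 + $22.65 + $36.83 = $455.10
Net pay = $2,866.87 − $455.10 = $2,411.77

$2,411.77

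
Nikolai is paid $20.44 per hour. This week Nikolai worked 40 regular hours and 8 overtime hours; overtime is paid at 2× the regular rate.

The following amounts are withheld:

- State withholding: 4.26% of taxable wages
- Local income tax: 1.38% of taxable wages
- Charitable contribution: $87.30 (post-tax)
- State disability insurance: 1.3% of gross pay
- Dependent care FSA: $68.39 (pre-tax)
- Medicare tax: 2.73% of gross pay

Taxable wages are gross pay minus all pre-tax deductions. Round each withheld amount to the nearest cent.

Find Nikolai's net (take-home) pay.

$882.12

Regular pay: 40 × $20.44 = $817.60
Overtime pay: 8 × $20.44 × 2 = $327.04
Gross pay = $817.60 + $327.04 = $1144.64
Dependent care FSA: $68.39
Taxable wages = $1144.64 − $68.39 = $1076.25
State withholding: $1076.25 × 0.0426 = $45.85
Local income tax: $1076.25 × 0.0138 = $14.85
State disability insurance: $1144.64 × 0.013 = $14.88
Medicare tax: $1144.64 × 0.0273 = $31.25
Charitable contribution: $87.30
Total deductions = $68.39 + $45.85 + $14.85 + $14.88 + $31.25 + $87.30 = $262.52
Net pay = $1144.64 − $262.52 = $882.12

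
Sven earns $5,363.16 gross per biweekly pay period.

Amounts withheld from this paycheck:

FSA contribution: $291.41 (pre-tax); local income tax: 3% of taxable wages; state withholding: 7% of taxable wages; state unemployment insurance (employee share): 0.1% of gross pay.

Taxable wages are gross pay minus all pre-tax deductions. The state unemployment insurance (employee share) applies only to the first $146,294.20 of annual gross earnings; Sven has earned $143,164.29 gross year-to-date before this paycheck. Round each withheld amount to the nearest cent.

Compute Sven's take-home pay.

$4,561.45

FSA contribution: $291.41
Taxable wages = $5,363.16 − $291.41 = $5,071.75
Local income tax: $5,071.75 × 0.03 = $152.15
State withholding: $5,071.75 × 0.07 = $355.02
State unemployment insurance (employee share): only $146,294.20 − $143,164.29 = $3,129.91 of this check is subject → $3,129.91 × 0.001 = $3.13
Total deductions = $291.41 + $152.15 + $355.02 + $3.13 = $801.71
Net pay = $5,363.16 − $801.71 = $4,561.45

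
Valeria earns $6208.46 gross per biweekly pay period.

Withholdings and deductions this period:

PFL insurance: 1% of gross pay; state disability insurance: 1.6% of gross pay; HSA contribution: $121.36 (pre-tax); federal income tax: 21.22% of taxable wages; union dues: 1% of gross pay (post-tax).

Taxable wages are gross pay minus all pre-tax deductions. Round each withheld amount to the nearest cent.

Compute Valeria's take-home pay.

HSA contribution: $121.36
Taxable wages = $6208.46 − $121.36 = $6087.10
Federal income tax: $6087.10 × 0.2122 = $1291.68
PFL insurance: $6208.46 × 0.01 = $62.08
State disability insurance: $6208.46 × 0.016 = $99.34
Union dues: $6208.46 × 0.01 = $62.08
Total deductions = $121.36 + $1291.68 + $62.08 + $99.34 + $62.08 = $1636.54
Net pay = $6208.46 − $1636.54 = $4571.92

$4571.92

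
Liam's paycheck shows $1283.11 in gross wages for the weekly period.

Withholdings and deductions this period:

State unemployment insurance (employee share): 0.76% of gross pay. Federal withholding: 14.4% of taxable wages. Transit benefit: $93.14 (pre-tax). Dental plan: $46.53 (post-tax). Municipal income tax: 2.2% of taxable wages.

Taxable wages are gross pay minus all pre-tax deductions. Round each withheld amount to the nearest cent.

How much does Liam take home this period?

$936.15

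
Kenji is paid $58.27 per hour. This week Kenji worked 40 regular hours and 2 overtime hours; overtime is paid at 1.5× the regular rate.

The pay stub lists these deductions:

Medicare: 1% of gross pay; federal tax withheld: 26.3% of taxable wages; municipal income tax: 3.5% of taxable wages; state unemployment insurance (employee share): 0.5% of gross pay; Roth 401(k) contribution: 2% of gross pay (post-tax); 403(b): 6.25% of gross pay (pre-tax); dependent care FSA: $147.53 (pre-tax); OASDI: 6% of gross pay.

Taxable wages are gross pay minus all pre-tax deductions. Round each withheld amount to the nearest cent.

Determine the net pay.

Regular pay: 40 × $58.27 = $2,330.80
Overtime pay: 2 × $58.27 × 1.5 = $174.81
Gross pay = $2,330.80 + $174.81 = $2,505.61
403(b): $2,505.61 × 0.0625 = $156.60
Dependent care FSA: $147.53
Pre-tax total = $156.60 + $147.53 = $304.13
Taxable wages = $2,505.61 − $304.13 = $2,201.48
Municipal income tax: $2,201.48 × 0.035 = $77.05
Federal tax withheld: $2,201.48 × 0.263 = $578.99
OASDI: $2,505.61 × 0.06 = $150.34
Medicare: $2,505.61 × 0.01 = $25.06
State unemployment insurance (employee share): $2,505.61 × 0.005 = $12.53
Roth 401(k) contribution: $2,505.61 × 0.02 = $50.11
Total deductions = $156.60 + $147.53 + $77.05 + $578.99 + $150.34 + $25.06 + $12.53 + $50.11 = $1,198.21
Net pay = $2,505.61 − $1,198.21 = $1,307.40

$1,307.40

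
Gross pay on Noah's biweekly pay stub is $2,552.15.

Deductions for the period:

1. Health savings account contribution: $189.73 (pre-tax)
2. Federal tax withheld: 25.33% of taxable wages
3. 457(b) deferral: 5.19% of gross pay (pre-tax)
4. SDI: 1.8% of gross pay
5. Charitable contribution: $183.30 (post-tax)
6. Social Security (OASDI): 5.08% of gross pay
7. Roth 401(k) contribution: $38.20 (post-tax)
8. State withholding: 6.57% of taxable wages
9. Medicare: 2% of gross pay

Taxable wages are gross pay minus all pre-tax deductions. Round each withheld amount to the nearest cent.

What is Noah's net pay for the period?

Health savings account contribution: $189.73
457(b) deferral: $2,552.15 × 0.0519 = $132.46
Pre-tax total = $189.73 + $132.46 = $322.19
Taxable wages = $2,552.15 − $322.19 = $2,229.96
Federal tax withheld: $2,229.96 × 0.2533 = $564.85
State withholding: $2,229.96 × 0.0657 = $146.51
SDI: $2,552.15 × 0.018 = $45.94
Social Security (OASDI): $2,552.15 × 0.0508 = $129.65
Medicare: $2,552.15 × 0.02 = $51.04
Charitable contribution: $183.30
Roth 401(k) contribution: $38.20
Total deductions = $189.73 + $132.46 + $564.85 + $146.51 + $45.94 + $129.65 + $51.04 + $183.30 + $38.20 = $1,481.68
Net pay = $2,552.15 − $1,481.68 = $1,070.47

$1,070.47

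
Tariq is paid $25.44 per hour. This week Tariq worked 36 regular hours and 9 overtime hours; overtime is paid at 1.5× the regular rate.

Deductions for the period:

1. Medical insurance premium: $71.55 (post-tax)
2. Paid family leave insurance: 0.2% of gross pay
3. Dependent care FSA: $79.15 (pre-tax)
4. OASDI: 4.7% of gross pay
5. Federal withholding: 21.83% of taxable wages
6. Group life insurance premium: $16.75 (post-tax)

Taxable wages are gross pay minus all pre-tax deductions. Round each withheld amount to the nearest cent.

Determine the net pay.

Regular pay: 36 × $25.44 = $915.84
Overtime pay: 9 × $25.44 × 1.5 = $343.44
Gross pay = $915.84 + $343.44 = $1,259.28
Dependent care FSA: $79.15
Taxable wages = $1,259.28 − $79.15 = $1,180.13
Federal withholding: $1,180.13 × 0.2183 = $257.62
OASDI: $1,259.28 × 0.047 = $59.19
Paid family leave insurance: $1,259.28 × 0.002 = $2.52
Medical insurance premium: $71.55
Group life insurance premium: $16.75
Total deductions = $79.15 + $257.62 + $59.19 + $2.52 + $71.55 + $16.75 = $486.78
Net pay = $1,259.28 − $486.78 = $772.50

$772.50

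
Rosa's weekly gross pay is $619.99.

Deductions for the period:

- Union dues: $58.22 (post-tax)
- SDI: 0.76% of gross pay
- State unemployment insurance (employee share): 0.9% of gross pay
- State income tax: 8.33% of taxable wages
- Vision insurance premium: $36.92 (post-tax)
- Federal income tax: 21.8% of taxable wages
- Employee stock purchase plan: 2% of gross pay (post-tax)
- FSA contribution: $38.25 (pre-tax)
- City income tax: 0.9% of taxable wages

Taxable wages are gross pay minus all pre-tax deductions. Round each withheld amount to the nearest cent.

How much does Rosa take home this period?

$283.39

FSA contribution: $38.25
Taxable wages = $619.99 − $38.25 = $581.74
State income tax: $581.74 × 0.0833 = $48.46
City income tax: $581.74 × 0.009 = $5.24
Federal income tax: $581.74 × 0.218 = $126.82
SDI: $619.99 × 0.0076 = $4.71
State unemployment insurance (employee share): $619.99 × 0.009 = $5.58
Employee stock purchase plan: $619.99 × 0.02 = $12.40
Union dues: $58.22
Vision insurance premium: $36.92
Total deductions = $38.25 + $48.46 + $5.24 + $126.82 + $4.71 + $5.58 + $12.40 + $58.22 + $36.92 = $336.60
Net pay = $619.99 − $336.60 = $283.39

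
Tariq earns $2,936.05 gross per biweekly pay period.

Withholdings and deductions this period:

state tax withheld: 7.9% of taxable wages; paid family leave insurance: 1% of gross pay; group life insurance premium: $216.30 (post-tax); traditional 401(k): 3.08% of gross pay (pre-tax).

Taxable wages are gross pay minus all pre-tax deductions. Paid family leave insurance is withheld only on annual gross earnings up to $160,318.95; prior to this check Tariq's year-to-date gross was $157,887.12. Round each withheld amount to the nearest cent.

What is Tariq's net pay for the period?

Traditional 401(k): $2,936.05 × 0.0308 = $90.43
Taxable wages = $2,936.05 − $90.43 = $2,845.62
State tax withheld: $2,845.62 × 0.079 = $224.80
Paid family leave insurance: only $160,318.95 − $157,887.12 = $2,431.83 of this check is subject → $2,431.83 × 0.01 = $24.32
Group life insurance premium: $216.30
Total deductions = $90.43 + $224.80 + $24.32 + $216.30 = $555.85
Net pay = $2,936.05 − $555.85 = $2,380.20

$2,380.20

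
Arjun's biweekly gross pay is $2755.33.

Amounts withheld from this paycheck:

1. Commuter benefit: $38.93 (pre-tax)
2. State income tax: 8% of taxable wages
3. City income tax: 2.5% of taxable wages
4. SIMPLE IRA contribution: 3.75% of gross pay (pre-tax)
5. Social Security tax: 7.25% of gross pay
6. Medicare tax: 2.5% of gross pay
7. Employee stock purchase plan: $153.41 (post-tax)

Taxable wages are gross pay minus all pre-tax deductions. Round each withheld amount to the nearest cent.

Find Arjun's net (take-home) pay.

Commuter benefit: $38.93
SIMPLE IRA contribution: $2755.33 × 0.0375 = $103.32
Pre-tax total = $38.93 + $103.32 = $142.25
Taxable wages = $2755.33 − $142.25 = $2613.08
State income tax: $2613.08 × 0.08 = $209.05
City income tax: $2613.08 × 0.025 = $65.33
Medicare tax: $2755.33 × 0.025 = $68.88
Social Security tax: $2755.33 × 0.0725 = $199.76
Employee stock purchase plan: $153.41
Total deductions = $38.93 + $103.32 + $209.05 + $65.33 + $68.88 + $199.76 + $153.41 = $838.68
Net pay = $2755.33 − $838.68 = $1916.65

$1916.65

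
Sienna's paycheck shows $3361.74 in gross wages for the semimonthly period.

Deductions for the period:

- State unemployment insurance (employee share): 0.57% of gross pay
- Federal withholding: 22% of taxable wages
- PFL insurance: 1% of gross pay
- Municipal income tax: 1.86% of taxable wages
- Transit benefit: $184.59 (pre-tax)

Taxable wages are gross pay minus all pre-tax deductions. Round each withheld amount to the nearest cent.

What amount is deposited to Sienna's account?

$2366.31

Transit benefit: $184.59
Taxable wages = $3361.74 − $184.59 = $3177.15
Federal withholding: $3177.15 × 0.22 = $698.97
Municipal income tax: $3177.15 × 0.0186 = $59.09
PFL insurance: $3361.74 × 0.01 = $33.62
State unemployment insurance (employee share): $3361.74 × 0.0057 = $19.16
Total deductions = $184.59 + $698.97 + $59.09 + $33.62 + $19.16 = $995.43
Net pay = $3361.74 − $995.43 = $2366.31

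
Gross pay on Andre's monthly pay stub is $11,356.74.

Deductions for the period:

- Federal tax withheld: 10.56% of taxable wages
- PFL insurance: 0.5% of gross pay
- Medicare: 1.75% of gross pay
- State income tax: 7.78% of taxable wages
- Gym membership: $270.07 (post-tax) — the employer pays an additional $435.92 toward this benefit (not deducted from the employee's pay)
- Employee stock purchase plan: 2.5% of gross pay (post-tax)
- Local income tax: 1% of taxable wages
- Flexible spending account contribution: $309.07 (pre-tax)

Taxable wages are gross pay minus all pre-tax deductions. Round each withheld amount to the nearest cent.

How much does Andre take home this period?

$8,101.54

Flexible spending account contribution: $309.07
Taxable wages = $11,356.74 − $309.07 = $11,047.67
Local income tax: $11,047.67 × 0.01 = $110.48
State income tax: $11,047.67 × 0.0778 = $859.51
Federal tax withheld: $11,047.67 × 0.1056 = $1,166.63
PFL insurance: $11,356.74 × 0.005 = $56.78
Medicare: $11,356.74 × 0.0175 = $198.74
Employee stock purchase plan: $11,356.74 × 0.025 = $283.92
Gym membership: $270.07
(Employer's $435.92 toward gym membership is not withheld from the employee.)
Total deductions = $309.07 + $110.48 + $859.51 + $1,166.63 + $56.78 + $198.74 + $283.92 + $270.07 = $3,255.20
Net pay = $11,356.74 − $3,255.20 = $8,101.54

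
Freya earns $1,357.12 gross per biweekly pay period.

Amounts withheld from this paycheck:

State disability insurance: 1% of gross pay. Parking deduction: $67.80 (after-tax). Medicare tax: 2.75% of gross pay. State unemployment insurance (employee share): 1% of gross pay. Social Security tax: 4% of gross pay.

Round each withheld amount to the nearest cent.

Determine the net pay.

$1,170.58

Medicare tax: $1,357.12 × 0.0275 = $37.32
State unemployment insurance (employee share): $1,357.12 × 0.01 = $13.57
State disability insurance: $1,357.12 × 0.01 = $13.57
Social Security tax: $1,357.12 × 0.04 = $54.28
Parking deduction: $67.80
Total deductions = $37.32 + $13.57 + $13.57 + $54.28 + $67.80 = $186.54
Net pay = $1,357.12 − $186.54 = $1,170.58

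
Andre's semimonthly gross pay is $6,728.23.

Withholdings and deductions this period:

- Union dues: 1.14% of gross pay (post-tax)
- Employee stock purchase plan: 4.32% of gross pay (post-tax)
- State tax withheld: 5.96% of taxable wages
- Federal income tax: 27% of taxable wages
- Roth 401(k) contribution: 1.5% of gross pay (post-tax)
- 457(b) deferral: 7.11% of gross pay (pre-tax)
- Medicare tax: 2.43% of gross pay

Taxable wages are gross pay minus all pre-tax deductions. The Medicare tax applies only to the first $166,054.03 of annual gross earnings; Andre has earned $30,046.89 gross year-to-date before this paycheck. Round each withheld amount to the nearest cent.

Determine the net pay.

457(b) deferral: $6,728.23 × 0.0711 = $478.38
Taxable wages = $6,728.23 − $478.38 = $6,249.85
Federal income tax: $6,249.85 × 0.27 = $1,687.46
State tax withheld: $6,249.85 × 0.0596 = $372.49
Medicare tax: cap not yet reached, full $6,728.23 is subject → $6,728.23 × 0.0243 = $163.50
Union dues: $6,728.23 × 0.0114 = $76.70
Roth 401(k) contribution: $6,728.23 × 0.015 = $100.92
Employee stock purchase plan: $6,728.23 × 0.0432 = $290.66
Total deductions = $478.38 + $1,687.46 + $372.49 + $163.50 + $76.70 + $100.92 + $290.66 = $3,170.11
Net pay = $6,728.23 − $3,170.11 = $3,558.12

$3,558.12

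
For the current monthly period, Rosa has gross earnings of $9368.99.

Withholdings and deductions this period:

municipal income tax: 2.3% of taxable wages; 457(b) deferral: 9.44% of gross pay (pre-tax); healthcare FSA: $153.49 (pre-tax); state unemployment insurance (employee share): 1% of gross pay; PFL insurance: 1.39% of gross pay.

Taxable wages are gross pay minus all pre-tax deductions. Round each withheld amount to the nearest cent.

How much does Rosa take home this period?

Healthcare FSA: $153.49
457(b) deferral: $9368.99 × 0.0944 = $884.43
Pre-tax total = $153.49 + $884.43 = $1037.92
Taxable wages = $9368.99 − $1037.92 = $8331.07
Municipal income tax: $8331.07 × 0.023 = $191.61
PFL insurance: $9368.99 × 0.0139 = $130.23
State unemployment insurance (employee share): $9368.99 × 0.01 = $93.69
Total deductions = $153.49 + $884.43 + $191.61 + $130.23 + $93.69 = $1453.45
Net pay = $9368.99 − $1453.45 = $7915.54

$7915.54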